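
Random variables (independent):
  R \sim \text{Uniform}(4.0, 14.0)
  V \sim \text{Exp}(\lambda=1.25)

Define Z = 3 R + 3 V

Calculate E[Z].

E[Z] = 3*E[R] + 3*E[V]
E[R] = 9
E[V] = 0.8
E[Z] = 3*9 + 3*0.8 = 29.4

29.4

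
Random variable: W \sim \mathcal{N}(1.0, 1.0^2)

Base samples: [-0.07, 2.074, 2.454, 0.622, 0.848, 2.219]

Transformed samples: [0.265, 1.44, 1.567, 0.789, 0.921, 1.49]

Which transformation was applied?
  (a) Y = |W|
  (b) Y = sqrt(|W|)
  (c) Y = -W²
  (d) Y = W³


Checking option (b) Y = sqrt(|W|):
  W = -0.07 -> Y = 0.265 ✓
  W = 2.074 -> Y = 1.44 ✓
  W = 2.454 -> Y = 1.567 ✓
All samples match this transformation.

(b) sqrt(|W|)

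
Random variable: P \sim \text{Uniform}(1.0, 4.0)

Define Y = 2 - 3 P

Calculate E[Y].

For Y = -3P + 2:
E[Y] = -3 * E[P] + 2
E[P] = (1 + 4)/2 = 2.5
E[Y] = -3 * 2.5 + 2 = -5.5

-5.5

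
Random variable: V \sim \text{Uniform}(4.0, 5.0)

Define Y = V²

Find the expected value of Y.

Using E[X²] = Var(X) + (E[X])²:
E[V] = 4.5
Var(V) = (5 - 4)^2/12 = 0.083333333
E[V²] = 0.083333333 + 4.5² = 0.083333333 + 20.25 = 20.333333

20.333333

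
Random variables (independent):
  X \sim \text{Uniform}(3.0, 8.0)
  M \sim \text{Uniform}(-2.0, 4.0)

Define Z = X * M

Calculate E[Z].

For independent RVs: E[XY] = E[X]*E[Y]
E[X] = 5.5
E[M] = 1
E[Z] = 5.5 * 1 = 5.5

5.5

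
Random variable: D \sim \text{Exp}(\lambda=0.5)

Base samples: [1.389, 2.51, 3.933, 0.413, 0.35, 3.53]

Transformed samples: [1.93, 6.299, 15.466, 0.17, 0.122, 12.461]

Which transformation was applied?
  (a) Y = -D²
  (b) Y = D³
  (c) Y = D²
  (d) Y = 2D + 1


Checking option (c) Y = D²:
  D = 1.389 -> Y = 1.93 ✓
  D = 2.51 -> Y = 6.299 ✓
  D = 3.933 -> Y = 15.466 ✓
All samples match this transformation.

(c) D²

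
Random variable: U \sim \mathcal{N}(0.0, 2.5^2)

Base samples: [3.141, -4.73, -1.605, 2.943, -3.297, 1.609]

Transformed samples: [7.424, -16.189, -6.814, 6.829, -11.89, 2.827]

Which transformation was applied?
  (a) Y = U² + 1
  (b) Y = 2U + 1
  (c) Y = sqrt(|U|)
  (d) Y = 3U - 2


Checking option (d) Y = 3U - 2:
  U = 3.141 -> Y = 7.424 ✓
  U = -4.73 -> Y = -16.189 ✓
  U = -1.605 -> Y = -6.814 ✓
All samples match this transformation.

(d) 3U - 2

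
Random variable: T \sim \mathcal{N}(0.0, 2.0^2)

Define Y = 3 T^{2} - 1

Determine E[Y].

E[Y] = 3*E[T²] - 1
E[T] = 0
E[T²] = Var(T) + (E[T])² = 4 + 0 = 4
E[Y] = 3*4 - 1 = 11

11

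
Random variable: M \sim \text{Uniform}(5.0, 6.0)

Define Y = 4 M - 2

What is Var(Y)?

For Y = aM + b: Var(Y) = a² * Var(M)
Var(M) = (6 - 5)^2/12 = 0.083333333
Var(Y) = 4² * 0.083333333 = 16 * 0.083333333 = 1.3333333

1.3333333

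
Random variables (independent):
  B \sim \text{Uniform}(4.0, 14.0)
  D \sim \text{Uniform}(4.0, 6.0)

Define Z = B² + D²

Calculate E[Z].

E[Z] = E[B²] + E[D²]
E[B²] = Var(B) + E[B]² = 8.3333333 + 81 = 89.333333
E[D²] = Var(D) + E[D]² = 0.33333333 + 25 = 25.333333
E[Z] = 89.333333 + 25.333333 = 114.66667

114.66667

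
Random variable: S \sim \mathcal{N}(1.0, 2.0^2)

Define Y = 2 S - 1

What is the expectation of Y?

For Y = 2S - 1:
E[Y] = 2 * E[S] - 1
E[S] = 1.0 = 1
E[Y] = 2 * 1 - 1 = 1

1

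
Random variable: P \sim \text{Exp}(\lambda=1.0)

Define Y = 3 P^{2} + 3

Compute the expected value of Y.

E[Y] = 3*E[P²] + 3
E[P] = 1
E[P²] = Var(P) + (E[P])² = 1 + 1 = 2
E[Y] = 3*2 + 3 = 9

9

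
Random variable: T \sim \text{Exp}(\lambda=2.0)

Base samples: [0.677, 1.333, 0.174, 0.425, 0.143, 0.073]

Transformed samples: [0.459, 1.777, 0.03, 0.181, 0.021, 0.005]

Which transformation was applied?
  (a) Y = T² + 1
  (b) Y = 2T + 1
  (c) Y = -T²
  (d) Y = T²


Checking option (d) Y = T²:
  T = 0.677 -> Y = 0.459 ✓
  T = 1.333 -> Y = 1.777 ✓
  T = 0.174 -> Y = 0.03 ✓
All samples match this transformation.

(d) T²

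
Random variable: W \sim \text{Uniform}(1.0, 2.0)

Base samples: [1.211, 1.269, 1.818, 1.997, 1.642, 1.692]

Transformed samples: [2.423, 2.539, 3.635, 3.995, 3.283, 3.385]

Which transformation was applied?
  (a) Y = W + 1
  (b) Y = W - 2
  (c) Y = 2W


Checking option (c) Y = 2W:
  W = 1.211 -> Y = 2.423 ✓
  W = 1.269 -> Y = 2.539 ✓
  W = 1.818 -> Y = 3.635 ✓
All samples match this transformation.

(c) 2W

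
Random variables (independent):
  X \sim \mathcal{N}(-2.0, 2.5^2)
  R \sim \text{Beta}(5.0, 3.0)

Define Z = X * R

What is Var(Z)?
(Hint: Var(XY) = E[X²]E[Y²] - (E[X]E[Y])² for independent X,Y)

Var(XY) = E[X²]E[Y²] - (E[X]E[Y])²
E[X] = -2, Var(X) = 6.25
E[R] = 0.625, Var(R) = 0.026041667
E[X²] = 6.25 + (-2)² = 10.25
E[R²] = 0.026041667 + 0.625² = 0.41666667
Var(Z) = 10.25*0.41666667 - (-2*0.625)²
= 4.2708333 - 1.5625 = 2.7083333

2.7083333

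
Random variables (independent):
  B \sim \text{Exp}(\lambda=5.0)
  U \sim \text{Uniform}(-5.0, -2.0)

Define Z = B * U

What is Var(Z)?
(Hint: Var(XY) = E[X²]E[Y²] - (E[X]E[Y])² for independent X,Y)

Var(XY) = E[X²]E[Y²] - (E[X]E[Y])²
E[B] = 0.2, Var(B) = 0.04
E[U] = -3.5, Var(U) = 0.75
E[B²] = 0.04 + 0.2² = 0.08
E[U²] = 0.75 + (-3.5)² = 13
Var(Z) = 0.08*13 - (0.2*(-3.5))²
= 1.04 - 0.49 = 0.55

0.55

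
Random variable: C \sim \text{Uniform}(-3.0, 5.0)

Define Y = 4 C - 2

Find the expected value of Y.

For Y = 4C - 2:
E[Y] = 4 * E[C] - 2
E[C] = (-3 + 5)/2 = 1
E[Y] = 4 * 1 - 2 = 2

2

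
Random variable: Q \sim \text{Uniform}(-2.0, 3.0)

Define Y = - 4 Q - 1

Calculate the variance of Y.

For Y = aQ + b: Var(Y) = a² * Var(Q)
Var(Q) = (3 + 2)^2/12 = 2.0833333
Var(Y) = (-4)² * 2.0833333 = 16 * 2.0833333 = 33.333333

33.333333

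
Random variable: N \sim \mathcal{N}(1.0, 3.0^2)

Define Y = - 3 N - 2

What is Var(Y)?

For Y = aN + b: Var(Y) = a² * Var(N)
Var(N) = 3.0^2 = 9
Var(Y) = (-3)² * 9 = 9 * 9 = 81

81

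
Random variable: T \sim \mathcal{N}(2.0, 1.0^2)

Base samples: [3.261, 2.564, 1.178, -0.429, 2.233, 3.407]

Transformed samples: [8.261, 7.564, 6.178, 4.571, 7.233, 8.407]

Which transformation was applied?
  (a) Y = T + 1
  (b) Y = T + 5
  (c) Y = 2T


Checking option (b) Y = T + 5:
  T = 3.261 -> Y = 8.261 ✓
  T = 2.564 -> Y = 7.564 ✓
  T = 1.178 -> Y = 6.178 ✓
All samples match this transformation.

(b) T + 5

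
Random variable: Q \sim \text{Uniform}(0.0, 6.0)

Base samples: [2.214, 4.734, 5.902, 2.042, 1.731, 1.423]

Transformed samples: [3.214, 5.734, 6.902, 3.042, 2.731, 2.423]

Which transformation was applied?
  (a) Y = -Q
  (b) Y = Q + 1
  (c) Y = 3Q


Checking option (b) Y = Q + 1:
  Q = 2.214 -> Y = 3.214 ✓
  Q = 4.734 -> Y = 5.734 ✓
  Q = 5.902 -> Y = 6.902 ✓
All samples match this transformation.

(b) Q + 1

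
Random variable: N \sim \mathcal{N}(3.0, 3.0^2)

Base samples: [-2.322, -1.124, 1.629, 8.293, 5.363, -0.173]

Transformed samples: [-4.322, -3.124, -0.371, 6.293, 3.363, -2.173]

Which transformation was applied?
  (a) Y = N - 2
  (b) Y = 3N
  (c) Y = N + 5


Checking option (a) Y = N - 2:
  N = -2.322 -> Y = -4.322 ✓
  N = -1.124 -> Y = -3.124 ✓
  N = 1.629 -> Y = -0.371 ✓
All samples match this transformation.

(a) N - 2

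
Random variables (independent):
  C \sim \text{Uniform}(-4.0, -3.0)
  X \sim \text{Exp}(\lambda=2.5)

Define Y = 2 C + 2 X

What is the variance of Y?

For independent RVs: Var(aX + bY) = a²Var(X) + b²Var(Y)
Var(C) = 0.083333333
Var(X) = 0.16
Var(Y) = 2²*0.083333333 + 2²*0.16
= 4*0.083333333 + 4*0.16 = 0.97333333

0.97333333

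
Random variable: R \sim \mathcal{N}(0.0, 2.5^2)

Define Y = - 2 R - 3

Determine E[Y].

For Y = -2R - 3:
E[Y] = -2 * E[R] - 3
E[R] = 0.0 = 0
E[Y] = -2 * 0 - 3 = -3

-3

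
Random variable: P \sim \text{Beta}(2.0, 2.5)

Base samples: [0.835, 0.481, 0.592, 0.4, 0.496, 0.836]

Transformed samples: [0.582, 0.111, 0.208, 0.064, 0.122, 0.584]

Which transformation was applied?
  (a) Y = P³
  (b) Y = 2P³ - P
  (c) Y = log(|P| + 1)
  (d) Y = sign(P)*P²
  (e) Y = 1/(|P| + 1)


Checking option (a) Y = P³:
  P = 0.835 -> Y = 0.582 ✓
  P = 0.481 -> Y = 0.111 ✓
  P = 0.592 -> Y = 0.208 ✓
All samples match this transformation.

(a) P³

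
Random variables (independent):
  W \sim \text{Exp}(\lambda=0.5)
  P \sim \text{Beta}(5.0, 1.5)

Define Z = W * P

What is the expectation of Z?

For independent RVs: E[XY] = E[X]*E[Y]
E[W] = 2
E[P] = 0.76923077
E[Z] = 2 * 0.76923077 = 1.5384615

1.5384615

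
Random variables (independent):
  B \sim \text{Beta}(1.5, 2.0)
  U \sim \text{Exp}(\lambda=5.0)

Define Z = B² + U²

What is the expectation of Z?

E[Z] = E[B²] + E[U²]
E[B²] = Var(B) + E[B]² = 0.054421769 + 0.18367347 = 0.23809524
E[U²] = Var(U) + E[U]² = 0.04 + 0.04 = 0.08
E[Z] = 0.23809524 + 0.08 = 0.31809524

0.31809524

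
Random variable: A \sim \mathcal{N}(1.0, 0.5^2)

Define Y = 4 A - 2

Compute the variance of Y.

For Y = aA + b: Var(Y) = a² * Var(A)
Var(A) = 0.5^2 = 0.25
Var(Y) = 4² * 0.25 = 16 * 0.25 = 4

4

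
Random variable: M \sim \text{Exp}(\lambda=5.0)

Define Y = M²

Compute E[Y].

Using E[X²] = Var(X) + (E[X])²:
E[M] = 0.2
Var(M) = 1/5.0^2 = 0.04
E[M²] = 0.04 + 0.2² = 0.04 + 0.04 = 0.08

0.08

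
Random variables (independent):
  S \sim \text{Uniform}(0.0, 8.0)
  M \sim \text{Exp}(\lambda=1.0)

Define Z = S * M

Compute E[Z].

For independent RVs: E[XY] = E[X]*E[Y]
E[S] = 4
E[M] = 1
E[Z] = 4 * 1 = 4

4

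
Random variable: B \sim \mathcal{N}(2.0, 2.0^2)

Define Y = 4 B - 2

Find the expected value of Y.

For Y = 4B - 2:
E[Y] = 4 * E[B] - 2
E[B] = 2.0 = 2
E[Y] = 4 * 2 - 2 = 6

6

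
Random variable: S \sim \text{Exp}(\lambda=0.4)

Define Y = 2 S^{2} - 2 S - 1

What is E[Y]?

E[Y] = 2*E[S²] - 2*E[S] - 1
E[S] = 2.5
E[S²] = Var(S) + (E[S])² = 6.25 + 6.25 = 12.5
E[Y] = 2*12.5 - 2*2.5 - 1 = 19

19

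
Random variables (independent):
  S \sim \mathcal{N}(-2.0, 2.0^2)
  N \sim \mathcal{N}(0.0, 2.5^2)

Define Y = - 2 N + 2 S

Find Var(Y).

For independent RVs: Var(aX + bY) = a²Var(X) + b²Var(Y)
Var(S) = 4
Var(N) = 6.25
Var(Y) = 2²*4 + (-2)²*6.25
= 4*4 + 4*6.25 = 41

41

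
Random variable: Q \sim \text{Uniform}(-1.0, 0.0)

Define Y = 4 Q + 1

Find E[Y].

For Y = 4Q + 1:
E[Y] = 4 * E[Q] + 1
E[Q] = (-1 + 0)/2 = -0.5
E[Y] = 4 * (-0.5) + 1 = -1

-1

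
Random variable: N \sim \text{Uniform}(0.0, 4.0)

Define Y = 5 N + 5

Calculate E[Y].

For Y = 5N + 5:
E[Y] = 5 * E[N] + 5
E[N] = (0 + 4)/2 = 2
E[Y] = 5 * 2 + 5 = 15

15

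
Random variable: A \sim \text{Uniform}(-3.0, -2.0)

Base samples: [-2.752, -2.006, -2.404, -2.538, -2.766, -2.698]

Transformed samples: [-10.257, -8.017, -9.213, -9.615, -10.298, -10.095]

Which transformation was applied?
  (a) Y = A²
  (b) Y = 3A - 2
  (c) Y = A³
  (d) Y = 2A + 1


Checking option (b) Y = 3A - 2:
  A = -2.752 -> Y = -10.257 ✓
  A = -2.006 -> Y = -8.017 ✓
  A = -2.404 -> Y = -9.213 ✓
All samples match this transformation.

(b) 3A - 2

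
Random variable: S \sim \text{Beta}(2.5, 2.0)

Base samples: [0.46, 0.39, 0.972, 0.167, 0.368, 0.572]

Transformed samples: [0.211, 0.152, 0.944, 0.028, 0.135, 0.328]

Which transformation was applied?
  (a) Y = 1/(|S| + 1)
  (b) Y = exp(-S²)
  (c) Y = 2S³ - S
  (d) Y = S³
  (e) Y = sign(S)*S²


Checking option (e) Y = sign(S)*S²:
  S = 0.46 -> Y = 0.211 ✓
  S = 0.39 -> Y = 0.152 ✓
  S = 0.972 -> Y = 0.944 ✓
All samples match this transformation.

(e) sign(S)*S²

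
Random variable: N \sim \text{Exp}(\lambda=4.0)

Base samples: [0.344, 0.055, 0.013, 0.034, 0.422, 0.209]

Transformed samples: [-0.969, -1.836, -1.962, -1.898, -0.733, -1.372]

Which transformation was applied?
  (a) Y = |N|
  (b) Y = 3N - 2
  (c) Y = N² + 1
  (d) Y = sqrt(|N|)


Checking option (b) Y = 3N - 2:
  N = 0.344 -> Y = -0.969 ✓
  N = 0.055 -> Y = -1.836 ✓
  N = 0.013 -> Y = -1.962 ✓
All samples match this transformation.

(b) 3N - 2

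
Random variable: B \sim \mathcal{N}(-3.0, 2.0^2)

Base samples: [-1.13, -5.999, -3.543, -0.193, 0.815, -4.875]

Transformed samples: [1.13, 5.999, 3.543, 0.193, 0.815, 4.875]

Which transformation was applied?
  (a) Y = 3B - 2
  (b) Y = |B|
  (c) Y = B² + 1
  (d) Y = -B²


Checking option (b) Y = |B|:
  B = -1.13 -> Y = 1.13 ✓
  B = -5.999 -> Y = 5.999 ✓
  B = -3.543 -> Y = 3.543 ✓
All samples match this transformation.

(b) |B|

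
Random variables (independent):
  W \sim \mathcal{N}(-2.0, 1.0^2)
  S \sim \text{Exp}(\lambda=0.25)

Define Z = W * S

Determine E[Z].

For independent RVs: E[XY] = E[X]*E[Y]
E[W] = -2
E[S] = 4
E[Z] = -2 * 4 = -8

-8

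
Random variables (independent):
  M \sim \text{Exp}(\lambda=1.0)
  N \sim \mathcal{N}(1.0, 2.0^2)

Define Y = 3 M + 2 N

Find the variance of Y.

For independent RVs: Var(aX + bY) = a²Var(X) + b²Var(Y)
Var(M) = 1
Var(N) = 4
Var(Y) = 3²*1 + 2²*4
= 9*1 + 4*4 = 25

25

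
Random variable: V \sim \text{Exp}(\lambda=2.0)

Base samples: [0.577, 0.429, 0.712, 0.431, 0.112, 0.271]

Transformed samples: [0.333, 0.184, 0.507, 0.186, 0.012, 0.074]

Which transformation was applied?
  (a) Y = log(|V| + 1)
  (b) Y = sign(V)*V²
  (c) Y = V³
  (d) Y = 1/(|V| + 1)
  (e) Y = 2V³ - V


Checking option (b) Y = sign(V)*V²:
  V = 0.577 -> Y = 0.333 ✓
  V = 0.429 -> Y = 0.184 ✓
  V = 0.712 -> Y = 0.507 ✓
All samples match this transformation.

(b) sign(V)*V²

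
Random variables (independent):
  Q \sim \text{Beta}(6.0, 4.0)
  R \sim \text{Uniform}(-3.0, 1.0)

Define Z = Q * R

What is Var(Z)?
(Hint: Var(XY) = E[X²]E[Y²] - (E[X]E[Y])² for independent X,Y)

Var(XY) = E[X²]E[Y²] - (E[X]E[Y])²
E[Q] = 0.6, Var(Q) = 0.021818182
E[R] = -1, Var(R) = 1.3333333
E[Q²] = 0.021818182 + 0.6² = 0.38181818
E[R²] = 1.3333333 + (-1)² = 2.3333333
Var(Z) = 0.38181818*2.3333333 - (0.6*(-1))²
= 0.89090909 - 0.36 = 0.53090909

0.53090909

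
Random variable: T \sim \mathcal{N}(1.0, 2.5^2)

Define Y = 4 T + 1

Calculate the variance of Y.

For Y = aT + b: Var(Y) = a² * Var(T)
Var(T) = 2.5^2 = 6.25
Var(Y) = 4² * 6.25 = 16 * 6.25 = 100

100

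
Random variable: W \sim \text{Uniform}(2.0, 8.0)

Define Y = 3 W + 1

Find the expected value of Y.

For Y = 3W + 1:
E[Y] = 3 * E[W] + 1
E[W] = (2 + 8)/2 = 5
E[Y] = 3 * 5 + 1 = 16

16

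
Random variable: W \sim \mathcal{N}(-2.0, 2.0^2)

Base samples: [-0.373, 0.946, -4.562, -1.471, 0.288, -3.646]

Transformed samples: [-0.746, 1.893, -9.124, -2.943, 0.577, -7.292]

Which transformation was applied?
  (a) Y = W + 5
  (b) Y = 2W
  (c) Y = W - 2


Checking option (b) Y = 2W:
  W = -0.373 -> Y = -0.746 ✓
  W = 0.946 -> Y = 1.893 ✓
  W = -4.562 -> Y = -9.124 ✓
All samples match this transformation.

(b) 2W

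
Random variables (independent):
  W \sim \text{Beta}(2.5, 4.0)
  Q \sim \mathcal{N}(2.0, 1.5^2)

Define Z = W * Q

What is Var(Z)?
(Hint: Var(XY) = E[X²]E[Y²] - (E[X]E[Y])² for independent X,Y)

Var(XY) = E[X²]E[Y²] - (E[X]E[Y])²
E[W] = 0.38461538, Var(W) = 0.031558185
E[Q] = 2, Var(Q) = 2.25
E[W²] = 0.031558185 + 0.38461538² = 0.17948718
E[Q²] = 2.25 + 2² = 6.25
Var(Z) = 0.17948718*6.25 - (0.38461538*2)²
= 1.1217949 - 0.59171598 = 0.5300789

0.5300789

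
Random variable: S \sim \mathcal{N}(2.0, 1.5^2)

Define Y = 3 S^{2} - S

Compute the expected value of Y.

E[Y] = 3*E[S²] - 1*E[S]
E[S] = 2
E[S²] = Var(S) + (E[S])² = 2.25 + 4 = 6.25
E[Y] = 3*6.25 - 1*2 = 16.75

16.75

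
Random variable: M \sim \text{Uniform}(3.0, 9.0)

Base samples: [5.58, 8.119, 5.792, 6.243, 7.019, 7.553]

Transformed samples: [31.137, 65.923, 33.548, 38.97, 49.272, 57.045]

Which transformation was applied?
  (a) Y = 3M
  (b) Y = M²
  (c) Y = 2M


Checking option (b) Y = M²:
  M = 5.58 -> Y = 31.137 ✓
  M = 8.119 -> Y = 65.923 ✓
  M = 5.792 -> Y = 33.548 ✓
All samples match this transformation.

(b) M²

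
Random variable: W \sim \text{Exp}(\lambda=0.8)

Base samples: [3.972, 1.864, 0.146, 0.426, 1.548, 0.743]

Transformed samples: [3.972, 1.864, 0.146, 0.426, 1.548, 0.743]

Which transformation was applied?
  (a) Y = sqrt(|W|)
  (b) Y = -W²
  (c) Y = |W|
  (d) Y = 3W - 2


Checking option (c) Y = |W|:
  W = 3.972 -> Y = 3.972 ✓
  W = 1.864 -> Y = 1.864 ✓
  W = 0.146 -> Y = 0.146 ✓
All samples match this transformation.

(c) |W|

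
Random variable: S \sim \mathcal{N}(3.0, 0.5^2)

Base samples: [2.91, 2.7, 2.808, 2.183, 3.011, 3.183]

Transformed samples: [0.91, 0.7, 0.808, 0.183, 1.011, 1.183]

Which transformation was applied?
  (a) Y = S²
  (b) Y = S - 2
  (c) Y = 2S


Checking option (b) Y = S - 2:
  S = 2.91 -> Y = 0.91 ✓
  S = 2.7 -> Y = 0.7 ✓
  S = 2.808 -> Y = 0.808 ✓
All samples match this transformation.

(b) S - 2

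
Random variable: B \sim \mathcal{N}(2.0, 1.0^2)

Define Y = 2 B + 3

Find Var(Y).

For Y = aB + b: Var(Y) = a² * Var(B)
Var(B) = 1.0^2 = 1
Var(Y) = 2² * 1 = 4 * 1 = 4

4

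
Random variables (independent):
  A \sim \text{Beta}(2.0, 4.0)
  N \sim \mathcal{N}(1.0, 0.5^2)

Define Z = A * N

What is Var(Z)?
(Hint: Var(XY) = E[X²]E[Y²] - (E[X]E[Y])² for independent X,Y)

Var(XY) = E[X²]E[Y²] - (E[X]E[Y])²
E[A] = 0.33333333, Var(A) = 0.031746032
E[N] = 1, Var(N) = 0.25
E[A²] = 0.031746032 + 0.33333333² = 0.14285714
E[N²] = 0.25 + 1² = 1.25
Var(Z) = 0.14285714*1.25 - (0.33333333*1)²
= 0.17857143 - 0.11111111 = 0.067460317

0.067460317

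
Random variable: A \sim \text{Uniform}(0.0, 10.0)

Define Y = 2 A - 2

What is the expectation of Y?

For Y = 2A - 2:
E[Y] = 2 * E[A] - 2
E[A] = (0 + 10)/2 = 5
E[Y] = 2 * 5 - 2 = 8

8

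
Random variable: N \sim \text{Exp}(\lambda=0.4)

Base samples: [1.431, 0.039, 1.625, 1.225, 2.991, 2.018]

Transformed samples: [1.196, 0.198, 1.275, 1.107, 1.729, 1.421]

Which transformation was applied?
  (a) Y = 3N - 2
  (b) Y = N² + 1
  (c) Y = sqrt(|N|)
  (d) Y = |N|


Checking option (c) Y = sqrt(|N|):
  N = 1.431 -> Y = 1.196 ✓
  N = 0.039 -> Y = 0.198 ✓
  N = 1.625 -> Y = 1.275 ✓
All samples match this transformation.

(c) sqrt(|N|)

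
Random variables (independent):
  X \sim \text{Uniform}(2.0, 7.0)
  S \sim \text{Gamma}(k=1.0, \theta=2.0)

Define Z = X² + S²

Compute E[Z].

E[Z] = E[X²] + E[S²]
E[X²] = Var(X) + E[X]² = 2.0833333 + 20.25 = 22.333333
E[S²] = Var(S) + E[S]² = 4 + 4 = 8
E[Z] = 22.333333 + 8 = 30.333333

30.333333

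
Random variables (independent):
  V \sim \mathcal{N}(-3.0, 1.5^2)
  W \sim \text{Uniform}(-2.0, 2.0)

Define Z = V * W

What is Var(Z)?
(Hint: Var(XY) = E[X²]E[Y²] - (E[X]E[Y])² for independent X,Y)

Var(XY) = E[X²]E[Y²] - (E[X]E[Y])²
E[V] = -3, Var(V) = 2.25
E[W] = 0, Var(W) = 1.3333333
E[V²] = 2.25 + (-3)² = 11.25
E[W²] = 1.3333333 + 0² = 1.3333333
Var(Z) = 11.25*1.3333333 - (-3*0)²
= 15 - 0 = 15

15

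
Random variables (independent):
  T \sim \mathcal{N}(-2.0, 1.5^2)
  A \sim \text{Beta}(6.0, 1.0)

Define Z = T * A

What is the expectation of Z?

For independent RVs: E[XY] = E[X]*E[Y]
E[T] = -2
E[A] = 0.85714286
E[Z] = -2 * 0.85714286 = -1.7142857

-1.7142857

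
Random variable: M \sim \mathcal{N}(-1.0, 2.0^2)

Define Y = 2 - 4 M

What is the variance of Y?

For Y = aM + b: Var(Y) = a² * Var(M)
Var(M) = 2.0^2 = 4
Var(Y) = (-4)² * 4 = 16 * 4 = 64

64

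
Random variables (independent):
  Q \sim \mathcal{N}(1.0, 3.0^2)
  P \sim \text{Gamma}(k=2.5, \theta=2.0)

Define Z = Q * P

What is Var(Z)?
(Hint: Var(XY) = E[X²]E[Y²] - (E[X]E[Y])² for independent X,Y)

Var(XY) = E[X²]E[Y²] - (E[X]E[Y])²
E[Q] = 1, Var(Q) = 9
E[P] = 5, Var(P) = 10
E[Q²] = 9 + 1² = 10
E[P²] = 10 + 5² = 35
Var(Z) = 10*35 - (1*5)²
= 350 - 25 = 325

325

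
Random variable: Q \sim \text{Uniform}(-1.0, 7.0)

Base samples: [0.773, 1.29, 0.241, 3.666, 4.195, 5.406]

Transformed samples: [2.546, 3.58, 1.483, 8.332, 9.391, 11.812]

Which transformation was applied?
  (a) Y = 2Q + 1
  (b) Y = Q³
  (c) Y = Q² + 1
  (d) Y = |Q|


Checking option (a) Y = 2Q + 1:
  Q = 0.773 -> Y = 2.546 ✓
  Q = 1.29 -> Y = 3.58 ✓
  Q = 0.241 -> Y = 1.483 ✓
All samples match this transformation.

(a) 2Q + 1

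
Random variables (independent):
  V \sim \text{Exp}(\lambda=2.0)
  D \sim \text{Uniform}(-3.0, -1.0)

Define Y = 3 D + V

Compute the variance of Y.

For independent RVs: Var(aX + bY) = a²Var(X) + b²Var(Y)
Var(V) = 0.25
Var(D) = 0.33333333
Var(Y) = 1²*0.25 + 3²*0.33333333
= 1*0.25 + 9*0.33333333 = 3.25

3.25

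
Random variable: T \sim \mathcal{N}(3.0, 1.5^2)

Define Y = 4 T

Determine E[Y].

For Y = 4T:
E[Y] = 4 * E[T]
E[T] = 3.0 = 3
E[Y] = 4 * 3 = 12

12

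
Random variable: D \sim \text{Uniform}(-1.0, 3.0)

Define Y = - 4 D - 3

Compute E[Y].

For Y = -4D - 3:
E[Y] = -4 * E[D] - 3
E[D] = (-1 + 3)/2 = 1
E[Y] = -4 * 1 - 3 = -7

-7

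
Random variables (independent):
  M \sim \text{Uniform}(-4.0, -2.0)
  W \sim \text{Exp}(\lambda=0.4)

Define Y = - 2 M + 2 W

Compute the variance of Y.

For independent RVs: Var(aX + bY) = a²Var(X) + b²Var(Y)
Var(M) = 0.33333333
Var(W) = 6.25
Var(Y) = (-2)²*0.33333333 + 2²*6.25
= 4*0.33333333 + 4*6.25 = 26.333333

26.333333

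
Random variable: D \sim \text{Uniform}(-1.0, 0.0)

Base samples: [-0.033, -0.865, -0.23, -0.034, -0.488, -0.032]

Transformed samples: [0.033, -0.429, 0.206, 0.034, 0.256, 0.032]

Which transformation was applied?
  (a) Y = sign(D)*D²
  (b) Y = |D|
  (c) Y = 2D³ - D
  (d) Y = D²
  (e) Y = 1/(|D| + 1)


Checking option (c) Y = 2D³ - D:
  D = -0.033 -> Y = 0.033 ✓
  D = -0.865 -> Y = -0.429 ✓
  D = -0.23 -> Y = 0.206 ✓
All samples match this transformation.

(c) 2D³ - D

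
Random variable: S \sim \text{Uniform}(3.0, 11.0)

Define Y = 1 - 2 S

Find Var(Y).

For Y = aS + b: Var(Y) = a² * Var(S)
Var(S) = (11 - 3)^2/12 = 5.3333333
Var(Y) = (-2)² * 5.3333333 = 4 * 5.3333333 = 21.333333

21.333333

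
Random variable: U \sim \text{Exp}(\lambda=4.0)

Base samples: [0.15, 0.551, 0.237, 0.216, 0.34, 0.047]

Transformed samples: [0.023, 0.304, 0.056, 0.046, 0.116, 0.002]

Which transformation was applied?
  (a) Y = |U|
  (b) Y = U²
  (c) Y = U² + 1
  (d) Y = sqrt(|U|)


Checking option (b) Y = U²:
  U = 0.15 -> Y = 0.023 ✓
  U = 0.551 -> Y = 0.304 ✓
  U = 0.237 -> Y = 0.056 ✓
All samples match this transformation.

(b) U²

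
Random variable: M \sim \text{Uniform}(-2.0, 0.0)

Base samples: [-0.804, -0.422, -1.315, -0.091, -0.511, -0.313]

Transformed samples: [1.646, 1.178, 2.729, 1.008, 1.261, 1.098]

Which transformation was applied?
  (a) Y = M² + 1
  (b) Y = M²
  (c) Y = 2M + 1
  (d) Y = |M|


Checking option (a) Y = M² + 1:
  M = -0.804 -> Y = 1.646 ✓
  M = -0.422 -> Y = 1.178 ✓
  M = -1.315 -> Y = 2.729 ✓
All samples match this transformation.

(a) M² + 1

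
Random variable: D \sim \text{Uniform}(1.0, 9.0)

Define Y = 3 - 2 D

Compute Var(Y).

For Y = aD + b: Var(Y) = a² * Var(D)
Var(D) = (9 - 1)^2/12 = 5.3333333
Var(Y) = (-2)² * 5.3333333 = 4 * 5.3333333 = 21.333333

21.333333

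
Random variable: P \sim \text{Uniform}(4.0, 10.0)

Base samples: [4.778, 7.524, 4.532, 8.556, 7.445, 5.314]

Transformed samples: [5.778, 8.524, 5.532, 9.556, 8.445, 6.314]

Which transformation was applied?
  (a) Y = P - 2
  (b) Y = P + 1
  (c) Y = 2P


Checking option (b) Y = P + 1:
  P = 4.778 -> Y = 5.778 ✓
  P = 7.524 -> Y = 8.524 ✓
  P = 4.532 -> Y = 5.532 ✓
All samples match this transformation.

(b) P + 1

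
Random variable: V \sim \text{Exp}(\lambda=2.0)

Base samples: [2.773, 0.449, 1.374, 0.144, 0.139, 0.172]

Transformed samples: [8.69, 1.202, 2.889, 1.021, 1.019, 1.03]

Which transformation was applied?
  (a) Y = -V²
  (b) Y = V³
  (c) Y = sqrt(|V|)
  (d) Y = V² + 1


Checking option (d) Y = V² + 1:
  V = 2.773 -> Y = 8.69 ✓
  V = 0.449 -> Y = 1.202 ✓
  V = 1.374 -> Y = 2.889 ✓
All samples match this transformation.

(d) V² + 1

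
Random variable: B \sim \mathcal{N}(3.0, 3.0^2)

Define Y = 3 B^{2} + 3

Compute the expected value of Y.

E[Y] = 3*E[B²] + 3
E[B] = 3
E[B²] = Var(B) + (E[B])² = 9 + 9 = 18
E[Y] = 3*18 + 3 = 57

57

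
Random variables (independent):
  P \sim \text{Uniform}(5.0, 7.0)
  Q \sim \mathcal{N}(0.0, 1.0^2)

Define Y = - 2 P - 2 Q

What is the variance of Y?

For independent RVs: Var(aX + bY) = a²Var(X) + b²Var(Y)
Var(P) = 0.33333333
Var(Q) = 1
Var(Y) = (-2)²*0.33333333 + (-2)²*1
= 4*0.33333333 + 4*1 = 5.3333333

5.3333333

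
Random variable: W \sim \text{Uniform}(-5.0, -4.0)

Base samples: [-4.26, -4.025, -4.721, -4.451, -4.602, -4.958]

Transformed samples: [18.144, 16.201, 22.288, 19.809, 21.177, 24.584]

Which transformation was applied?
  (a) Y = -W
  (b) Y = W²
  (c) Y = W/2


Checking option (b) Y = W²:
  W = -4.26 -> Y = 18.144 ✓
  W = -4.025 -> Y = 16.201 ✓
  W = -4.721 -> Y = 22.288 ✓
All samples match this transformation.

(b) W²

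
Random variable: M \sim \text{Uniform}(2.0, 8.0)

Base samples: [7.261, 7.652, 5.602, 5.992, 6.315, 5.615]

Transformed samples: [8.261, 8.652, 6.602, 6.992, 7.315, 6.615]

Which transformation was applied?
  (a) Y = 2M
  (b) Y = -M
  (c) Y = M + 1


Checking option (c) Y = M + 1:
  M = 7.261 -> Y = 8.261 ✓
  M = 7.652 -> Y = 8.652 ✓
  M = 5.602 -> Y = 6.602 ✓
All samples match this transformation.

(c) M + 1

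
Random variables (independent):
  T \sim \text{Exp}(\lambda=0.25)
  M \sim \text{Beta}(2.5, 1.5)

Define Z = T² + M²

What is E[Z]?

E[Z] = E[T²] + E[M²]
E[T²] = Var(T) + E[T]² = 16 + 16 = 32
E[M²] = Var(M) + E[M]² = 0.046875 + 0.390625 = 0.4375
E[Z] = 32 + 0.4375 = 32.4375

32.4375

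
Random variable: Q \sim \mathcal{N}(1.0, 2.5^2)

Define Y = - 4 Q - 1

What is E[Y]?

For Y = -4Q - 1:
E[Y] = -4 * E[Q] - 1
E[Q] = 1.0 = 1
E[Y] = -4 * 1 - 1 = -5

-5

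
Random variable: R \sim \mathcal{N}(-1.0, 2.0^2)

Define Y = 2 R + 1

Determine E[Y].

For Y = 2R + 1:
E[Y] = 2 * E[R] + 1
E[R] = -1.0 = -1
E[Y] = 2 * (-1) + 1 = -1

-1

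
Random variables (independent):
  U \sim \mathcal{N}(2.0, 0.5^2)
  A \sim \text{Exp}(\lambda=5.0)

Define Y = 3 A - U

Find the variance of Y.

For independent RVs: Var(aX + bY) = a²Var(X) + b²Var(Y)
Var(U) = 0.25
Var(A) = 0.04
Var(Y) = (-1)²*0.25 + 3²*0.04
= 1*0.25 + 9*0.04 = 0.61

0.61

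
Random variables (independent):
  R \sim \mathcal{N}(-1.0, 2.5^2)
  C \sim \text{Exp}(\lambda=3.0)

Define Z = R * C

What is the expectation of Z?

For independent RVs: E[XY] = E[X]*E[Y]
E[R] = -1
E[C] = 0.33333333
E[Z] = -1 * 0.33333333 = -0.33333333

-0.33333333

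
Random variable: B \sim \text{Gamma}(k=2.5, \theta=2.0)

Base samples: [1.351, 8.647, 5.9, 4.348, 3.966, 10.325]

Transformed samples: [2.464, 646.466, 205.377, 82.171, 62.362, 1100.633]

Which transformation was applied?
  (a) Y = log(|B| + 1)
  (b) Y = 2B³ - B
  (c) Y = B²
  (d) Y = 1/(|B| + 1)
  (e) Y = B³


Checking option (e) Y = B³:
  B = 1.351 -> Y = 2.464 ✓
  B = 8.647 -> Y = 646.466 ✓
  B = 5.9 -> Y = 205.377 ✓
All samples match this transformation.

(e) B³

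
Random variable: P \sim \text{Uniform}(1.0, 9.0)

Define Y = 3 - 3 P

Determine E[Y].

For Y = -3P + 3:
E[Y] = -3 * E[P] + 3
E[P] = (1 + 9)/2 = 5
E[Y] = -3 * 5 + 3 = -12

-12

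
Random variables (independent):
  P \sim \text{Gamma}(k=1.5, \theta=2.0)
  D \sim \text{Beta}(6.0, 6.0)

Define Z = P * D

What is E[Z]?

For independent RVs: E[XY] = E[X]*E[Y]
E[P] = 3
E[D] = 0.5
E[Z] = 3 * 0.5 = 1.5

1.5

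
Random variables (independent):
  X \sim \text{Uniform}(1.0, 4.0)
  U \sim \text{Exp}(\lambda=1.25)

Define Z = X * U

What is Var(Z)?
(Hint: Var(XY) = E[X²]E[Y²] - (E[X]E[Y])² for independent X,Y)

Var(XY) = E[X²]E[Y²] - (E[X]E[Y])²
E[X] = 2.5, Var(X) = 0.75
E[U] = 0.8, Var(U) = 0.64
E[X²] = 0.75 + 2.5² = 7
E[U²] = 0.64 + 0.8² = 1.28
Var(Z) = 7*1.28 - (2.5*0.8)²
= 8.96 - 4 = 4.96

4.96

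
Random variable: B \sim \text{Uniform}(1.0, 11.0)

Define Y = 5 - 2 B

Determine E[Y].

For Y = -2B + 5:
E[Y] = -2 * E[B] + 5
E[B] = (1 + 11)/2 = 6
E[Y] = -2 * 6 + 5 = -7

-7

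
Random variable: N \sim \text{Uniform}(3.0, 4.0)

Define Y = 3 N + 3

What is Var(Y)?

For Y = aN + b: Var(Y) = a² * Var(N)
Var(N) = (4 - 3)^2/12 = 0.083333333
Var(Y) = 3² * 0.083333333 = 9 * 0.083333333 = 0.75

0.75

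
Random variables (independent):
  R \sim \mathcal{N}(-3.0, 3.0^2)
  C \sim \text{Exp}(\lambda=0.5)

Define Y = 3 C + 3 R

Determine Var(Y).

For independent RVs: Var(aX + bY) = a²Var(X) + b²Var(Y)
Var(R) = 9
Var(C) = 4
Var(Y) = 3²*9 + 3²*4
= 9*9 + 9*4 = 117

117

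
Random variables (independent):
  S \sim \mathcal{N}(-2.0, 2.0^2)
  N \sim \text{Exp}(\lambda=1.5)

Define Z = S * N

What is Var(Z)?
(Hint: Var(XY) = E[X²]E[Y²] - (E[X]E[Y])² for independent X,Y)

Var(XY) = E[X²]E[Y²] - (E[X]E[Y])²
E[S] = -2, Var(S) = 4
E[N] = 0.66666667, Var(N) = 0.44444444
E[S²] = 4 + (-2)² = 8
E[N²] = 0.44444444 + 0.66666667² = 0.88888889
Var(Z) = 8*0.88888889 - (-2*0.66666667)²
= 7.1111111 - 1.7777778 = 5.3333333

5.3333333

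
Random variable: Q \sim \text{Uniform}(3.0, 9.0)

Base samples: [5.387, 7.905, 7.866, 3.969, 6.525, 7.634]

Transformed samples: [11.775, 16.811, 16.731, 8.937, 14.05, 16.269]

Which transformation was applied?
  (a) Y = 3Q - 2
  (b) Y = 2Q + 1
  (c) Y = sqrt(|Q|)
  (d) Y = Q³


Checking option (b) Y = 2Q + 1:
  Q = 5.387 -> Y = 11.775 ✓
  Q = 7.905 -> Y = 16.811 ✓
  Q = 7.866 -> Y = 16.731 ✓
All samples match this transformation.

(b) 2Q + 1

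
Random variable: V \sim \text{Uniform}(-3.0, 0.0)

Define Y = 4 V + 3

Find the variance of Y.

For Y = aV + b: Var(Y) = a² * Var(V)
Var(V) = (0 + 3)^2/12 = 0.75
Var(Y) = 4² * 0.75 = 16 * 0.75 = 12

12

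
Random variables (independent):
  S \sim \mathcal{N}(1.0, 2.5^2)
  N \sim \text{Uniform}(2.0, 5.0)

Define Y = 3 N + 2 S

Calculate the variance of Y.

For independent RVs: Var(aX + bY) = a²Var(X) + b²Var(Y)
Var(S) = 6.25
Var(N) = 0.75
Var(Y) = 2²*6.25 + 3²*0.75
= 4*6.25 + 9*0.75 = 31.75

31.75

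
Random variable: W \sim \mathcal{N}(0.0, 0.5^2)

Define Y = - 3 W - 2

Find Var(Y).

For Y = aW + b: Var(Y) = a² * Var(W)
Var(W) = 0.5^2 = 0.25
Var(Y) = (-3)² * 0.25 = 9 * 0.25 = 2.25

2.25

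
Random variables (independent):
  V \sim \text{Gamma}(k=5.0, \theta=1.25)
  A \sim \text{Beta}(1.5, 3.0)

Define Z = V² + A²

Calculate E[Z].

E[Z] = E[V²] + E[A²]
E[V²] = Var(V) + E[V]² = 7.8125 + 39.0625 = 46.875
E[A²] = Var(A) + E[A]² = 0.04040404 + 0.11111111 = 0.15151515
E[Z] = 46.875 + 0.15151515 = 47.026515

47.026515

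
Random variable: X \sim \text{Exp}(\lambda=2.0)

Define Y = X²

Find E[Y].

Using E[X²] = Var(X) + (E[X])²:
E[X] = 0.5
Var(X) = 1/2.0^2 = 0.25
E[X²] = 0.25 + 0.5² = 0.25 + 0.25 = 0.5

0.5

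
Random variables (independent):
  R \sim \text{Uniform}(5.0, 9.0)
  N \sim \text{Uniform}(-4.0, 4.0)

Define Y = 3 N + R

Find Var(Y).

For independent RVs: Var(aX + bY) = a²Var(X) + b²Var(Y)
Var(R) = 1.3333333
Var(N) = 5.3333333
Var(Y) = 1²*1.3333333 + 3²*5.3333333
= 1*1.3333333 + 9*5.3333333 = 49.333333

49.333333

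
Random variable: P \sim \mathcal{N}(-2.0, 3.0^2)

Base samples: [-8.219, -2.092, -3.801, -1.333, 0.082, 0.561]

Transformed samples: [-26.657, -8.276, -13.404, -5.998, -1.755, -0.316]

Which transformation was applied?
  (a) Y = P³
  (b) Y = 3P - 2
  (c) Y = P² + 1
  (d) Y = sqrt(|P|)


Checking option (b) Y = 3P - 2:
  P = -8.219 -> Y = -26.657 ✓
  P = -2.092 -> Y = -8.276 ✓
  P = -3.801 -> Y = -13.404 ✓
All samples match this transformation.

(b) 3P - 2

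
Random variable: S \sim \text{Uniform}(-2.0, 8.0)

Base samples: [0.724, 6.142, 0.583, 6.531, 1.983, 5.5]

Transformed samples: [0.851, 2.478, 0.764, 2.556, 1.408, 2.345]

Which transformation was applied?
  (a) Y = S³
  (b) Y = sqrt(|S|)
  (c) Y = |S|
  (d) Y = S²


Checking option (b) Y = sqrt(|S|):
  S = 0.724 -> Y = 0.851 ✓
  S = 6.142 -> Y = 2.478 ✓
  S = 0.583 -> Y = 0.764 ✓
All samples match this transformation.

(b) sqrt(|S|)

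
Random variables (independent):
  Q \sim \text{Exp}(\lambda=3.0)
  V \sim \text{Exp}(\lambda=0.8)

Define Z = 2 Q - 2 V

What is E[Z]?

E[Z] = 2*E[Q] - 2*E[V]
E[Q] = 0.33333333
E[V] = 1.25
E[Z] = 2*0.33333333 - 2*1.25 = -1.8333333

-1.8333333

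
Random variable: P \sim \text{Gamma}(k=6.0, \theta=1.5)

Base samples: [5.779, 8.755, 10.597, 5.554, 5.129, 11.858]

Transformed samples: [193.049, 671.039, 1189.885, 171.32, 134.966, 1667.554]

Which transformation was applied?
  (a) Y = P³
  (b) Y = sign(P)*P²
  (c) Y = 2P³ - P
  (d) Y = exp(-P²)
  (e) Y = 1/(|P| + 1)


Checking option (a) Y = P³:
  P = 5.779 -> Y = 193.049 ✓
  P = 8.755 -> Y = 671.039 ✓
  P = 10.597 -> Y = 1189.885 ✓
All samples match this transformation.

(a) P³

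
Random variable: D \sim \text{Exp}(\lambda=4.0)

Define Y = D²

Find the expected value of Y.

E[D²] = Var(D) + (E[D])² = 0.0625 + 0.0625 = 0.125

0.125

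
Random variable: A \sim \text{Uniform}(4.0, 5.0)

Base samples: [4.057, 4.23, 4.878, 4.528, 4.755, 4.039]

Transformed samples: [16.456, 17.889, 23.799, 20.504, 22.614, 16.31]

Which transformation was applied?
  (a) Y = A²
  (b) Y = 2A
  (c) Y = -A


Checking option (a) Y = A²:
  A = 4.057 -> Y = 16.456 ✓
  A = 4.23 -> Y = 17.889 ✓
  A = 4.878 -> Y = 23.799 ✓
All samples match this transformation.

(a) A²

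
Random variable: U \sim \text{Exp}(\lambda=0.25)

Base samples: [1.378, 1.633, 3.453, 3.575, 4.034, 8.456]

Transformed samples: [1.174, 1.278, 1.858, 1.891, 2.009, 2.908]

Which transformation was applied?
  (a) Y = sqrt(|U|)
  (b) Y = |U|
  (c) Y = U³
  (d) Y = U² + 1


Checking option (a) Y = sqrt(|U|):
  U = 1.378 -> Y = 1.174 ✓
  U = 1.633 -> Y = 1.278 ✓
  U = 3.453 -> Y = 1.858 ✓
All samples match this transformation.

(a) sqrt(|U|)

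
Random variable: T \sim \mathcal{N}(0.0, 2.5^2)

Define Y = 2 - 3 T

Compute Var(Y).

For Y = aT + b: Var(Y) = a² * Var(T)
Var(T) = 2.5^2 = 6.25
Var(Y) = (-3)² * 6.25 = 9 * 6.25 = 56.25

56.25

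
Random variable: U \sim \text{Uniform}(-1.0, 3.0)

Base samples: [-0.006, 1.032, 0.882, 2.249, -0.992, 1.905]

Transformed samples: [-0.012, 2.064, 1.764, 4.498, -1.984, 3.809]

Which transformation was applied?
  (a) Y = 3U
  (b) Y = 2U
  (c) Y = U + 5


Checking option (b) Y = 2U:
  U = -0.006 -> Y = -0.012 ✓
  U = 1.032 -> Y = 2.064 ✓
  U = 0.882 -> Y = 1.764 ✓
All samples match this transformation.

(b) 2U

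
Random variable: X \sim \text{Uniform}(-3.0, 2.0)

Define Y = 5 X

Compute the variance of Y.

For Y = aX + b: Var(Y) = a² * Var(X)
Var(X) = (2 + 3)^2/12 = 2.0833333
Var(Y) = 5² * 2.0833333 = 25 * 2.0833333 = 52.083333

52.083333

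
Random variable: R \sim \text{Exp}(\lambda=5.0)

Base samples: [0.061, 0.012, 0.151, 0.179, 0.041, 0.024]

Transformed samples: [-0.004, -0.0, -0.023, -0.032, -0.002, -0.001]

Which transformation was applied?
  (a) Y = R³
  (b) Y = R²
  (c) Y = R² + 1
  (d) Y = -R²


Checking option (d) Y = -R²:
  R = 0.061 -> Y = -0.004 ✓
  R = 0.012 -> Y = -0.0 ✓
  R = 0.151 -> Y = -0.023 ✓
All samples match this transformation.

(d) -R²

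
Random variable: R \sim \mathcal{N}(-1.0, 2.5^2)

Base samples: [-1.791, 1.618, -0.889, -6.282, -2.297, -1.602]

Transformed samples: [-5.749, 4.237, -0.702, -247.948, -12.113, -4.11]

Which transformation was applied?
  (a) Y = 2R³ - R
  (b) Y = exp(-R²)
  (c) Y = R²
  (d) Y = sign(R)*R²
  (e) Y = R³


Checking option (e) Y = R³:
  R = -1.791 -> Y = -5.749 ✓
  R = 1.618 -> Y = 4.237 ✓
  R = -0.889 -> Y = -0.702 ✓
All samples match this transformation.

(e) R³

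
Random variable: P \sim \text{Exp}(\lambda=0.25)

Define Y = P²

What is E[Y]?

E[P²] = Var(P) + (E[P])² = 16 + 16 = 32

32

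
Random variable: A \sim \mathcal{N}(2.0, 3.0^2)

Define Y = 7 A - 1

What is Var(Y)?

For Y = aA + b: Var(Y) = a² * Var(A)
Var(A) = 3.0^2 = 9
Var(Y) = 7² * 9 = 49 * 9 = 441

441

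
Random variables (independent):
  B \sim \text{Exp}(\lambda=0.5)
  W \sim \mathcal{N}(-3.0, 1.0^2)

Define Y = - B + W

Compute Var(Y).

For independent RVs: Var(aX + bY) = a²Var(X) + b²Var(Y)
Var(B) = 4
Var(W) = 1
Var(Y) = (-1)²*4 + 1²*1
= 1*4 + 1*1 = 5

5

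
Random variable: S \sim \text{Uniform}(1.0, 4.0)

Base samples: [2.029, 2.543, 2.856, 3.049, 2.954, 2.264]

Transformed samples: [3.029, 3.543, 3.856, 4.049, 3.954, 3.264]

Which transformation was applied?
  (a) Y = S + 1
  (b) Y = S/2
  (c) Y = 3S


Checking option (a) Y = S + 1:
  S = 2.029 -> Y = 3.029 ✓
  S = 2.543 -> Y = 3.543 ✓
  S = 2.856 -> Y = 3.856 ✓
All samples match this transformation.

(a) S + 1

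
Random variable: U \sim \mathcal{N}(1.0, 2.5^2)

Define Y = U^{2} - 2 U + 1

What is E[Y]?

E[Y] = 1*E[U²] - 2*E[U] + 1
E[U] = 1
E[U²] = Var(U) + (E[U])² = 6.25 + 1 = 7.25
E[Y] = 1*7.25 - 2*1 + 1 = 6.25

6.25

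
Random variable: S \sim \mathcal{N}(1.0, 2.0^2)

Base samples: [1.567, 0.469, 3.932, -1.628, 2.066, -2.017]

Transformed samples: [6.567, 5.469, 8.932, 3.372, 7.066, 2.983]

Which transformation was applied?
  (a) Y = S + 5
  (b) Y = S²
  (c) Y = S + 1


Checking option (a) Y = S + 5:
  S = 1.567 -> Y = 6.567 ✓
  S = 0.469 -> Y = 5.469 ✓
  S = 3.932 -> Y = 8.932 ✓
All samples match this transformation.

(a) S + 5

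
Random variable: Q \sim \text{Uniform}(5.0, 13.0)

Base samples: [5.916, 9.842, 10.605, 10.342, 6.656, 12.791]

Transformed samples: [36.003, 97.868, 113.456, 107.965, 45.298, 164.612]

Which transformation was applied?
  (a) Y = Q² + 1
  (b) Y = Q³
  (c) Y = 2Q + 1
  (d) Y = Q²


Checking option (a) Y = Q² + 1:
  Q = 5.916 -> Y = 36.003 ✓
  Q = 9.842 -> Y = 97.868 ✓
  Q = 10.605 -> Y = 113.456 ✓
All samples match this transformation.

(a) Q² + 1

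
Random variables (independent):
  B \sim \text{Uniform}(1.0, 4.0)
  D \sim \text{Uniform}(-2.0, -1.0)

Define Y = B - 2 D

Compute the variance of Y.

For independent RVs: Var(aX + bY) = a²Var(X) + b²Var(Y)
Var(B) = 0.75
Var(D) = 0.083333333
Var(Y) = 1²*0.75 + (-2)²*0.083333333
= 1*0.75 + 4*0.083333333 = 1.0833333

1.0833333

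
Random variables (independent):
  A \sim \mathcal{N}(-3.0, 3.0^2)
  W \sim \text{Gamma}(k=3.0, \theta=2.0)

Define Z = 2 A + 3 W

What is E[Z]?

E[Z] = 2*E[A] + 3*E[W]
E[A] = -3
E[W] = 6
E[Z] = 2*(-3) + 3*6 = 12

12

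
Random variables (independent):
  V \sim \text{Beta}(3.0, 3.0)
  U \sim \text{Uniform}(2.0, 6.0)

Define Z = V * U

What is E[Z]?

For independent RVs: E[XY] = E[X]*E[Y]
E[V] = 0.5
E[U] = 4
E[Z] = 0.5 * 4 = 2

2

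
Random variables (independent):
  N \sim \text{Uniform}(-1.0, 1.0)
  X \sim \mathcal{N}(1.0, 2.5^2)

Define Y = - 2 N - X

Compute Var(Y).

For independent RVs: Var(aX + bY) = a²Var(X) + b²Var(Y)
Var(N) = 0.33333333
Var(X) = 6.25
Var(Y) = (-2)²*0.33333333 + (-1)²*6.25
= 4*0.33333333 + 1*6.25 = 7.5833333

7.5833333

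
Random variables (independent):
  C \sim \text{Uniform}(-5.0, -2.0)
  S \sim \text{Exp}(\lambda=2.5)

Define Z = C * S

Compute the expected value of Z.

For independent RVs: E[XY] = E[X]*E[Y]
E[C] = -3.5
E[S] = 0.4
E[Z] = -3.5 * 0.4 = -1.4

-1.4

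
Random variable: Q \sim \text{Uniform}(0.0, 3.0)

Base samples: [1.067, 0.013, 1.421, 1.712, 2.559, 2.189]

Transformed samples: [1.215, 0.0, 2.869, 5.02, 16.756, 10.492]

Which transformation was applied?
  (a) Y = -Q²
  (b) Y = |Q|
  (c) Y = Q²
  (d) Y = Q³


Checking option (d) Y = Q³:
  Q = 1.067 -> Y = 1.215 ✓
  Q = 0.013 -> Y = 0.0 ✓
  Q = 1.421 -> Y = 2.869 ✓
All samples match this transformation.

(d) Q³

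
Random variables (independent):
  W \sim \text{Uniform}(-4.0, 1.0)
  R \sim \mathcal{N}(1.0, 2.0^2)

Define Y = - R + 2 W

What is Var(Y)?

For independent RVs: Var(aX + bY) = a²Var(X) + b²Var(Y)
Var(W) = 2.0833333
Var(R) = 4
Var(Y) = 2²*2.0833333 + (-1)²*4
= 4*2.0833333 + 1*4 = 12.333333

12.333333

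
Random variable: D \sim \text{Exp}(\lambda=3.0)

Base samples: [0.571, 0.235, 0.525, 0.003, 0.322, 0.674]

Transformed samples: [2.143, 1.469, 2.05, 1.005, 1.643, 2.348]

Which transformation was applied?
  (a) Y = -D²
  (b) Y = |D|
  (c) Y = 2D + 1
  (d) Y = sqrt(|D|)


Checking option (c) Y = 2D + 1:
  D = 0.571 -> Y = 2.143 ✓
  D = 0.235 -> Y = 1.469 ✓
  D = 0.525 -> Y = 2.05 ✓
All samples match this transformation.

(c) 2D + 1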